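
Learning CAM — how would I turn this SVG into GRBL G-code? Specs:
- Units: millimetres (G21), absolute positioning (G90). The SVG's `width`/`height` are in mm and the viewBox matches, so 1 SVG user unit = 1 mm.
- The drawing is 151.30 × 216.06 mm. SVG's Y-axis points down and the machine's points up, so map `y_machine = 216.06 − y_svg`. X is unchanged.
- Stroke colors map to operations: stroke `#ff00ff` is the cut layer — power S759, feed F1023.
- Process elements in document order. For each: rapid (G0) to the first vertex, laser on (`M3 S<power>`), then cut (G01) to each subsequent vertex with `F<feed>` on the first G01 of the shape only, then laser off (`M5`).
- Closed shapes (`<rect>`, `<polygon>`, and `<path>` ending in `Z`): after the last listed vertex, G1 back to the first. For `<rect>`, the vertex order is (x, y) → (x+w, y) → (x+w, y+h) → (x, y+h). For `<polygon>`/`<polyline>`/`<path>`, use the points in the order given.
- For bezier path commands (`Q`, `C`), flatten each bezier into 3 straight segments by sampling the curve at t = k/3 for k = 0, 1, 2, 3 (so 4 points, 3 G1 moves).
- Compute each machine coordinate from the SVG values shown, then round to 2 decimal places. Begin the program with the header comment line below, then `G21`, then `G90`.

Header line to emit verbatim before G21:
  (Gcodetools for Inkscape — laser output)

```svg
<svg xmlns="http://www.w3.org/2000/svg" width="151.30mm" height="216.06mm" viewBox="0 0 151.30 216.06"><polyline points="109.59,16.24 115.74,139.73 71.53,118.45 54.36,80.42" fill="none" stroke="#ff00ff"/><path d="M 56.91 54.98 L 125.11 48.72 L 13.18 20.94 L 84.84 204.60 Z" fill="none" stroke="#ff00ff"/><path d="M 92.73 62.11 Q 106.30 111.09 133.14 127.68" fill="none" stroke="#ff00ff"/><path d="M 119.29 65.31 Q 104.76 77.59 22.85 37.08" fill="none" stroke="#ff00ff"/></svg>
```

Since the viewBox matches the mm dimensions, user units are millimetres directly. The only transform is the Y-flip y_m = 216.06 − y_svg.

Shape 1 is a open polyline drawn with `<polyline>`. Its stroke #ff00ff means cut at S759, F1023. After flipping Y the toolpath is (109.59,199.82) → (115.74,76.33) → (71.53,97.61) → (54.36,135.64).

Shape 2 is a closed polygon drawn with `<path>`. Its stroke #ff00ff means cut at S759, F1023. After flipping Y the toolpath is (56.91,161.08) → (125.11,167.34) → (13.18,195.12) → (84.84,11.46) → (56.91,161.08), returning to the start.

Shape 3 is a quadratic bezier drawn with `<path>`. Its stroke #ff00ff means cut at S759, F1023. After flipping Y the toolpath is (92.73,153.95) → (103.25,124.90) → (116.72,103.04) → (133.14,88.38).

Shape 4 is a quadratic bezier drawn with `<path>`. Its stroke #ff00ff means cut at S759, F1023. After flipping Y the toolpath is (119.29,150.75) → (102.12,148.43) → (69.97,157.84) → (22.85,178.98).

(Gcodetools for Inkscape — laser output)
G21
G90
G0 X109.59 Y199.82
M3 S759
G01 X115.74 Y76.33 F1023
G01 X71.53 Y97.61
G01 X54.36 Y135.64
M5
G0 X56.91 Y161.08
M3 S759
G01 X125.11 Y167.34 F1023
G01 X13.18 Y195.12
G01 X84.84 Y11.46
G01 X56.91 Y161.08
M5
G0 X92.73 Y153.95
M3 S759
G01 X103.25 Y124.90 F1023
G01 X116.72 Y103.04
G01 X133.14 Y88.38
M5
G0 X119.29 Y150.75
M3 S759
G01 X102.12 Y148.43 F1023
G01 X69.97 Y157.84
G01 X22.85 Y178.98
M5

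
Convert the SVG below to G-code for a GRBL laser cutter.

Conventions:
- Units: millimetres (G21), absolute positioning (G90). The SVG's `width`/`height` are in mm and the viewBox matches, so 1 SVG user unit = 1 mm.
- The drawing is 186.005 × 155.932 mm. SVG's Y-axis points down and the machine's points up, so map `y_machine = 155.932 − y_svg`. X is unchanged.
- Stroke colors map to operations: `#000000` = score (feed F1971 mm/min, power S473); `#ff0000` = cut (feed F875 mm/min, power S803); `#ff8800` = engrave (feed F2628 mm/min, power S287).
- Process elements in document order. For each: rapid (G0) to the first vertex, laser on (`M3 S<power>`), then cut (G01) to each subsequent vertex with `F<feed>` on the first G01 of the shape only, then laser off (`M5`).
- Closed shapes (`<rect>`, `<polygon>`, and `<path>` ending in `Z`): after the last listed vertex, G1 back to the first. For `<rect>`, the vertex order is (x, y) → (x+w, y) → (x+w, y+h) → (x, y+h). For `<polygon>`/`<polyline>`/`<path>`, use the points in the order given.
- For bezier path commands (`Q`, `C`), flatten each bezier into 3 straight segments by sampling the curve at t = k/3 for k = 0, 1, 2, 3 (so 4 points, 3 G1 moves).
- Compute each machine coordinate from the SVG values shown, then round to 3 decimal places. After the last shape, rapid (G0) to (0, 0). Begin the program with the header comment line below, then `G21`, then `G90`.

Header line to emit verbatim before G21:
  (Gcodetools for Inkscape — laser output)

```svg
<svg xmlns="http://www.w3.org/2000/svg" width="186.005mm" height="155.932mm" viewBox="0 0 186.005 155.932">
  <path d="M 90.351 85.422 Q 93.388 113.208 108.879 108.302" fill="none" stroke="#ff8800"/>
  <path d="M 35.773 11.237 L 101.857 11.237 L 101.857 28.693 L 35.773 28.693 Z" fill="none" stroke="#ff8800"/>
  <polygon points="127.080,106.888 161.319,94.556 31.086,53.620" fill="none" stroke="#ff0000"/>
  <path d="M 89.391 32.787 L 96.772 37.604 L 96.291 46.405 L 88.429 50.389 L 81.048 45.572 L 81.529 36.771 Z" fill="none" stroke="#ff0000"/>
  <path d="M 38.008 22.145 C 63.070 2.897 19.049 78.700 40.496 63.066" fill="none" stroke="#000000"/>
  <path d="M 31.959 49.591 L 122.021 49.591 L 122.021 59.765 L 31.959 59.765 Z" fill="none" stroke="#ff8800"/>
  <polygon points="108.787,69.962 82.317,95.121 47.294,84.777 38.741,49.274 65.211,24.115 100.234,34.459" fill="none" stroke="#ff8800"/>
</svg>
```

1 u = 1 mm; y_m = 155.932 − y.

[1] `<path>` quadratic bezier, #ff8800→engrave S287 F2628: (90.351,70.510) → (93.759,55.618) → (99.935,47.992) → (108.879,47.630)

[2] `<path>` rectangle, #ff8800→engrave S287 F2628: (35.773,144.695) → (101.857,144.695) → (101.857,127.239) → (35.773,127.239) → (35.773,144.695) (closed)

[3] `<polygon>` closed polygon, #ff0000→cut S803 F875: (127.080,49.044) → (161.319,61.376) → (31.086,102.312) → (127.080,49.044) (closed)

[4] `<path>` regular polygon, #ff0000→cut S803 F875: (89.391,123.145) → (96.772,118.328) → (96.291,109.527) → (88.429,105.543) → (81.048,110.360) → (81.529,119.161) → (89.391,123.145) (closed)

[5] `<path>` cubic bezier, #000000→score S473 F1971: (38.008,133.787) → (45.026,128.258) → (35.888,100.804) → (40.496,92.866)

[6] `<path>` rectangle, #ff8800→engrave S287 F2628: (31.959,106.341) → (122.021,106.341) → (122.021,96.167) → (31.959,96.167) → (31.959,106.341) (closed)

[7] `<polygon>` regular polygon, #ff8800→engrave S287 F2628: (108.787,85.970) → (82.317,60.811) → (47.294,71.155) → (38.741,106.658) → (65.211,131.817) → (100.234,121.473) → (108.787,85.970) (closed)

(Gcodetools for Inkscape — laser output)
G21
G90
G0 X90.351 Y70.510
M3 S287
G01 X93.759 Y55.618 F2628
G01 X99.935 Y47.992
G01 X108.879 Y47.630
M5
G0 X35.773 Y144.695
M3 S287
G01 X101.857 Y144.695 F2628
G01 X101.857 Y127.239
G01 X35.773 Y127.239
G01 X35.773 Y144.695
M5
G0 X127.080 Y49.044
M3 S803
G01 X161.319 Y61.376 F875
G01 X31.086 Y102.312
G01 X127.080 Y49.044
M5
G0 X89.391 Y123.145
M3 S803
G01 X96.772 Y118.328 F875
G01 X96.291 Y109.527
G01 X88.429 Y105.543
G01 X81.048 Y110.360
G01 X81.529 Y119.161
G01 X89.391 Y123.145
M5
G0 X38.008 Y133.787
M3 S473
G01 X45.026 Y128.258 F1971
G01 X35.888 Y100.804
G01 X40.496 Y92.866
M5
G0 X31.959 Y106.341
M3 S287
G01 X122.021 Y106.341 F2628
G01 X122.021 Y96.167
G01 X31.959 Y96.167
G01 X31.959 Y106.341
M5
G0 X108.787 Y85.970
M3 S287
G01 X82.317 Y60.811 F2628
G01 X47.294 Y71.155
G01 X38.741 Y106.658
G01 X65.211 Y131.817
G01 X100.234 Y121.473
G01 X108.787 Y85.970
M5
G0 X0.000 Y0.000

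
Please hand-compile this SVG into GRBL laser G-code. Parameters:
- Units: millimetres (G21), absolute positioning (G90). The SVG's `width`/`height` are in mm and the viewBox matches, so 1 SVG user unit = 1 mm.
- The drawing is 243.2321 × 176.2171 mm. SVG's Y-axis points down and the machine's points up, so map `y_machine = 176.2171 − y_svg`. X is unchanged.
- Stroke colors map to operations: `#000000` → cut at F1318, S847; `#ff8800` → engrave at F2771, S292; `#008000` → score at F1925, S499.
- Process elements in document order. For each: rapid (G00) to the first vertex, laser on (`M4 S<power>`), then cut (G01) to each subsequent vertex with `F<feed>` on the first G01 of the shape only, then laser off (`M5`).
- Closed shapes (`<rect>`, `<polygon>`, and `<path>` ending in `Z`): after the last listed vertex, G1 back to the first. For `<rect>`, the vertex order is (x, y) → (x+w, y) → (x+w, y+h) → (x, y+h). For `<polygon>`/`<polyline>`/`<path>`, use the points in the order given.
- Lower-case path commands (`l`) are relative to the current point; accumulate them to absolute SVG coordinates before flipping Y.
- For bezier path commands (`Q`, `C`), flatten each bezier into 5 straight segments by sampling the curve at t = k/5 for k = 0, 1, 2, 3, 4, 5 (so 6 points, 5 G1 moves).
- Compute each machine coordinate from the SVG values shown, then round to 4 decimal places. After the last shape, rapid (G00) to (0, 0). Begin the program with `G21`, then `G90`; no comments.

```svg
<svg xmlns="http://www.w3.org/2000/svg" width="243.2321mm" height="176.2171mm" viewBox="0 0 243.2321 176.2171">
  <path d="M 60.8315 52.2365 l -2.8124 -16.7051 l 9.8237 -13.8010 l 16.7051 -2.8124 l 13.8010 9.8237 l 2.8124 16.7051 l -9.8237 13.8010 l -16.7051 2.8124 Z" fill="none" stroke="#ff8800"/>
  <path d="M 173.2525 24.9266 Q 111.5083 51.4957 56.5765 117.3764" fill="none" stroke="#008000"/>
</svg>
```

G21
G90
G00 X60.8315 Y123.9806
M4 S292
G01 X58.0191 Y140.6857 F2771
G01 X67.8428 Y154.4867
G01 X84.5479 Y157.2991
G01 X98.3489 Y147.4754
G01 X101.1613 Y130.7703
G01 X91.3376 Y116.9693
G01 X74.6325 Y114.1569
G01 X60.8315 Y123.9806
M5
G00 X173.2525 Y151.2905
M4 S499
G01 X148.8273 Y139.0904 F1925
G01 X124.9471 Y123.7454
G01 X101.6119 Y105.2554
G01 X78.8217 Y83.6205
G01 X56.5765 Y58.8407
M5
G00 X0.0000 Y0.0000

viewBox `0 0 243.2321 176.2171` with mm width/height → 1 unit = 1 mm. Flip: y_m = 176.2171 − y_svg.

**Shape 1** — `<path>` regular polygon, stroke `#ff8800` → engrave (S292, F2771). Machine vertices: (60.8315,123.9806) → (58.0191,140.6857) → (67.8428,154.4867) → (84.5479,157.2991) → (98.3489,147.4754) → (101.1613,130.7703) → (91.3376,116.9693) → (74.6325,114.1569) → (60.8315,123.9806). Closed: final G1 returns to the first vertex.

**Shape 2** — `<path>` quadratic bezier, stroke `#008000` → score (S499, F1925). Control points (SVG): P0=(173.2525,24.9266), P1=(111.5083,51.4957), P2=(56.5765,117.3764); sampled at t=k/5. Machine vertices: (173.2525,151.2905) → (148.8273,139.0904) → (124.9471,123.7454) → (101.6119,105.2554) → (78.8217,83.6205) → (56.5765,58.8407). Open path.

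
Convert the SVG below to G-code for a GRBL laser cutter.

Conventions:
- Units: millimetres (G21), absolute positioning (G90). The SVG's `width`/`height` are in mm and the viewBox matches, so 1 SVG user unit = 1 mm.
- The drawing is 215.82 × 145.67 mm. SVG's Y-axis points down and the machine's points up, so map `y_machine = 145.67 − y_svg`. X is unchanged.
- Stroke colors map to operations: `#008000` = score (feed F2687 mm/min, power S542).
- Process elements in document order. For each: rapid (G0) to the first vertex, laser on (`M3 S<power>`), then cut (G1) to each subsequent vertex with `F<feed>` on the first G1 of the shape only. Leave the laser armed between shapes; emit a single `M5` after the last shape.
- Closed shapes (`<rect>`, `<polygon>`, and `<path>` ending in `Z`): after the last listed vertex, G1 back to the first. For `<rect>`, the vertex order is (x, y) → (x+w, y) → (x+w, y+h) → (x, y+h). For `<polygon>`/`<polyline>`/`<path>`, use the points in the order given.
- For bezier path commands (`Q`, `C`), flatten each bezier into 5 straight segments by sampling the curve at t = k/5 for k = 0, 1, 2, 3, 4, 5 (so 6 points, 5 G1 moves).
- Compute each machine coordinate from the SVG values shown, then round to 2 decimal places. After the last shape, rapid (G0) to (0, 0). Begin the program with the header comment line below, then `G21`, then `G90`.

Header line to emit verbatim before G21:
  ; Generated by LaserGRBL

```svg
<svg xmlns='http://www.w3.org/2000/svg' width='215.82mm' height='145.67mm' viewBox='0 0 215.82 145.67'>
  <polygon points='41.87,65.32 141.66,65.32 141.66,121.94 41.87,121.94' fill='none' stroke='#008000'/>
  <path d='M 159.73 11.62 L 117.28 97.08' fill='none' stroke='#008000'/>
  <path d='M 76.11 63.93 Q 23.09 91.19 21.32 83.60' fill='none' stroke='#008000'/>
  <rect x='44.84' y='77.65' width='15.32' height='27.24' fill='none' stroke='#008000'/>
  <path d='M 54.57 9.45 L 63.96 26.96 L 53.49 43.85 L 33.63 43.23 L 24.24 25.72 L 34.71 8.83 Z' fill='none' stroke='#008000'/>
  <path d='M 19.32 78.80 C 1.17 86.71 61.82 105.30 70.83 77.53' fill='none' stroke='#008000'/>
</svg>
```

Since the viewBox matches the mm dimensions, user units are millimetres directly. The only transform is the Y-flip y_m = 145.67 − y_svg.

Shape 1 is a rectangle drawn with `<polygon>`. Its stroke #008000 means score at S542, F2687. After flipping Y the toolpath is (41.87,80.35) → (141.66,80.35) → (141.66,23.73) → (41.87,23.73) → (41.87,80.35), returning to the start.

Shape 2 is a line segment drawn with `<path>`. Its stroke #008000 means score at S542, F2687. After flipping Y the toolpath is (159.73,134.05) → (117.28,48.59).

Shape 3 is a quadratic bezier drawn with `<path>`. Its stroke #008000 means score at S542, F2687. After flipping Y the toolpath is (76.11,81.74) → (56.95,72.23) → (41.89,65.51) → (30.94,61.57) → (24.08,60.43) → (21.32,62.07).

Shape 4 is a rectangle drawn with `<rect>`. Its stroke #008000 means score at S542, F2687. After flipping Y the toolpath is (44.84,68.02) → (60.16,68.02) → (60.16,40.78) → (44.84,40.78) → (44.84,68.02), returning to the start.

Shape 5 is a regular polygon drawn with `<path>`. Its stroke #008000 means score at S542, F2687. After flipping Y the toolpath is (54.57,136.22) → (63.96,118.71) → (53.49,101.82) → (33.63,102.44) → (24.24,119.95) → (34.71,136.84) → (54.57,136.22), returning to the start.

Shape 6 is a cubic bezier drawn with `<path>`. Its stroke #008000 means score at S542, F2687. After flipping Y the toolpath is (19.32,66.87) → (16.84,61.30) → (27.02,55.90) → (43.58,53.42) → (60.27,56.58) → (70.83,68.14).

; Generated by LaserGRBL
G21
G90
G0 X41.87 Y80.35
M3 S542
G1 X141.66 Y80.35 F2687
G1 X141.66 Y23.73
G1 X41.87 Y23.73
G1 X41.87 Y80.35
G0 X159.73 Y134.05
M3 S542
G1 X117.28 Y48.59 F2687
G0 X76.11 Y81.74
M3 S542
G1 X56.95 Y72.23 F2687
G1 X41.89 Y65.51
G1 X30.94 Y61.57
G1 X24.08 Y60.43
G1 X21.32 Y62.07
G0 X44.84 Y68.02
M3 S542
G1 X60.16 Y68.02 F2687
G1 X60.16 Y40.78
G1 X44.84 Y40.78
G1 X44.84 Y68.02
G0 X54.57 Y136.22
M3 S542
G1 X63.96 Y118.71 F2687
G1 X53.49 Y101.82
G1 X33.63 Y102.44
G1 X24.24 Y119.95
G1 X34.71 Y136.84
G1 X54.57 Y136.22
G0 X19.32 Y66.87
M3 S542
G1 X16.84 Y61.30 F2687
G1 X27.02 Y55.90
G1 X43.58 Y53.42
G1 X60.27 Y56.58
G1 X70.83 Y68.14
M5
G0 X0.00 Y0.00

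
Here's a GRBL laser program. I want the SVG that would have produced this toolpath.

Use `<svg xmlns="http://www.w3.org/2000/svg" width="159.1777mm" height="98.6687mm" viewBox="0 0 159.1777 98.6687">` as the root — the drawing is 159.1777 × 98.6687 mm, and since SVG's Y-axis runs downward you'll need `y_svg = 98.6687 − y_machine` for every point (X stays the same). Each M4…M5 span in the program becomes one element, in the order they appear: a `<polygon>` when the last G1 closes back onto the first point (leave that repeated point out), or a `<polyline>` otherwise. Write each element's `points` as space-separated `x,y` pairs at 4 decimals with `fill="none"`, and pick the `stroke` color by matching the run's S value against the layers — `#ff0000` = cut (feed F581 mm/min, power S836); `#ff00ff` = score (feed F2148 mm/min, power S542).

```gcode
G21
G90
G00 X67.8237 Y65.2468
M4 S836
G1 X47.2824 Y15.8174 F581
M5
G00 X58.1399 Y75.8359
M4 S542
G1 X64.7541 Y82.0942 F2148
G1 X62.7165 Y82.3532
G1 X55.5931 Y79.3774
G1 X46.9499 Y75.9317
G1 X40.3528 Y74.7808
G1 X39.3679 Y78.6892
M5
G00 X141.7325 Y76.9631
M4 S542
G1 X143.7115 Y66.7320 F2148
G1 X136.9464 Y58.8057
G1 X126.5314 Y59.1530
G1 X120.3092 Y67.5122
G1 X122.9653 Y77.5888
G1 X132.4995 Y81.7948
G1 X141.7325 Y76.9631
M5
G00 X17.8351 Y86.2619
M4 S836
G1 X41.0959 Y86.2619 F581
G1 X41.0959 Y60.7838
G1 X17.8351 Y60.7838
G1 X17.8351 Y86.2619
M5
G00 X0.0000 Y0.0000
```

<svg xmlns="http://www.w3.org/2000/svg" width="159.1777mm" height="98.6687mm" viewBox="0 0 159.1777 98.6687">
  <polyline points="67.8237,33.4219 47.2824,82.8513" fill="none" stroke="#ff0000"/>
  <polyline points="58.1399,22.8328 64.7541,16.5745 62.7165,16.3155 55.5931,19.2913 46.9499,22.7370 40.3528,23.8879 39.3679,19.9795" fill="none" stroke="#ff00ff"/>
  <polygon points="141.7325,21.7056 143.7115,31.9367 136.9464,39.8630 126.5314,39.5157 120.3092,31.1565 122.9653,21.0799 132.4995,16.8739" fill="none" stroke="#ff00ff"/>
  <polygon points="17.8351,12.4068 41.0959,12.4068 41.0959,37.8849 17.8351,37.8849" fill="none" stroke="#ff0000"/>
</svg>

y_svg = 98.6687 − y_m.

[1] S836→`#ff0000` (cut); open run; points: 67.8237,33.4219 47.2824,82.8513

[2] S542→`#ff00ff` (score); open run; points: 58.1399,22.8328 64.7541,16.5745 62.7165,16.3155 55.5931,19.2913 46.9499,22.7370 40.3528,23.8879 39.3679,19.9795

[3] S542→`#ff00ff` (score); closed run; points: 141.7325,21.7056 143.7115,31.9367 136.9464,39.8630 126.5314,39.5157 120.3092,31.1565 122.9653,21.0799 132.4995,16.8739

[4] S836→`#ff0000` (cut); closed run; points: 17.8351,12.4068 41.0959,12.4068 41.0959,37.8849 17.8351,37.8849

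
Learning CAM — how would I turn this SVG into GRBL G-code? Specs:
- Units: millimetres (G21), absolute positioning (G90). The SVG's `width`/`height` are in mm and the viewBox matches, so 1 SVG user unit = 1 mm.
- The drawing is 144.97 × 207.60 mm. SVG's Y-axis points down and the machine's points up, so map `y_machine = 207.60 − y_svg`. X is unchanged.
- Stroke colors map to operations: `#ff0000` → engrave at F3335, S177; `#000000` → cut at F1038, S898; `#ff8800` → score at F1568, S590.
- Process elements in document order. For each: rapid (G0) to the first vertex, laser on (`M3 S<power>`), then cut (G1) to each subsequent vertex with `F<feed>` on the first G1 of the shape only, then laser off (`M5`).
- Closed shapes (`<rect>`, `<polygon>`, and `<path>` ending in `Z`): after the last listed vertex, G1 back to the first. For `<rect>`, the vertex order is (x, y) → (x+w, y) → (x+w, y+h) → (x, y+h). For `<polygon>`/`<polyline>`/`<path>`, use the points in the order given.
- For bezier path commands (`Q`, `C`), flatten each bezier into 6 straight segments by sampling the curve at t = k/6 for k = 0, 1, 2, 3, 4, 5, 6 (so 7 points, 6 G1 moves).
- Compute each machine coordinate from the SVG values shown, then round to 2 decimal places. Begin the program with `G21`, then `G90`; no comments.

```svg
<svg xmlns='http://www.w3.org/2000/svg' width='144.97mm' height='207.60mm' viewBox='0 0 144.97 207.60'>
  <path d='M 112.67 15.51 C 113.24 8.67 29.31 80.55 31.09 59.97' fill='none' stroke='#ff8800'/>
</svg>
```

G21
G90
G0 X112.67 Y192.09
M3 S590
G1 X106.70 Y189.74 F1568
G1 X91.38 Y179.03
G1 X71.43 Y164.71
G1 X51.58 Y151.53
G1 X36.55 Y144.25
G1 X31.09 Y147.63
M5

1 u = 1 mm; y_m = 207.60 − y.

[1] `<path>` cubic bezier, #ff8800→score S590 F1568: (112.67,192.09) → (106.70,189.74) → (91.38,179.03) → (71.43,164.71) → (51.58,151.53) → (36.55,144.25) → (31.09,147.63)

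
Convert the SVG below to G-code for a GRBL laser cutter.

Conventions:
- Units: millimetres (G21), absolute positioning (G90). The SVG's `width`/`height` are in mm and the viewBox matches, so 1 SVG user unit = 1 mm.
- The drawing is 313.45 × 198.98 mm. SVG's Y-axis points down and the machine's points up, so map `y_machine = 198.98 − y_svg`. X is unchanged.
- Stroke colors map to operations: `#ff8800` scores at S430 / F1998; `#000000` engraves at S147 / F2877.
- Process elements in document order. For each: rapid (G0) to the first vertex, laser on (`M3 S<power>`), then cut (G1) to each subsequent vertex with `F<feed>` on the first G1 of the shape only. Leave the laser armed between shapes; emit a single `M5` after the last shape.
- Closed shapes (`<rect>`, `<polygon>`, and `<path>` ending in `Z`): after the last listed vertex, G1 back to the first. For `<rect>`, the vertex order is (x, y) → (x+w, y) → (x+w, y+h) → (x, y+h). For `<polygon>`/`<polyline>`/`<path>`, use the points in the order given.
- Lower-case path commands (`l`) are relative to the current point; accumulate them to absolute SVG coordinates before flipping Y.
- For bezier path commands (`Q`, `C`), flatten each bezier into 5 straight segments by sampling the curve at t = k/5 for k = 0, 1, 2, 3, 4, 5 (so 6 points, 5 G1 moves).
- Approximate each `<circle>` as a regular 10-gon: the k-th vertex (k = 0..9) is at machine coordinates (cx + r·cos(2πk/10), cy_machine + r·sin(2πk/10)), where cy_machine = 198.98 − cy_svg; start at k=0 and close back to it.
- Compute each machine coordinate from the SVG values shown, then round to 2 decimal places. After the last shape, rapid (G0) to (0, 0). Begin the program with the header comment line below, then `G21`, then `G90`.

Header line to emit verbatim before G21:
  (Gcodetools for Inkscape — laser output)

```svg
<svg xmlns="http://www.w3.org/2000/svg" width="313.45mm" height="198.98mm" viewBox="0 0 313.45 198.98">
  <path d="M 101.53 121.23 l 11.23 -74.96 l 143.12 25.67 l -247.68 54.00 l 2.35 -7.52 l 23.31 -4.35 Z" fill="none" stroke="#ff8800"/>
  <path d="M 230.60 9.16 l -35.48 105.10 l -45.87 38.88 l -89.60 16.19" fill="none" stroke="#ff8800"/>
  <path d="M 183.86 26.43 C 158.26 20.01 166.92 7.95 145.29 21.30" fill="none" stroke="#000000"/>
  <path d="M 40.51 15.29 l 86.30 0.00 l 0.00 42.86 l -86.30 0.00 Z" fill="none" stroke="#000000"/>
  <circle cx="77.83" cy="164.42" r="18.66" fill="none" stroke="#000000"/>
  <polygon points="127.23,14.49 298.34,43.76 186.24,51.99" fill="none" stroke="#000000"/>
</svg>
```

viewBox `0 0 313.45 198.98` with mm width/height → 1 unit = 1 mm. Flip: y_m = 198.98 − y_svg.

**Shape 1** — `<path>` closed polygon, stroke `#ff8800` → score (S430, F1998). Machine vertices: (101.53,77.75) → (112.76,152.71) → (255.88,127.04) → (8.20,73.04) → (10.55,80.56) → (33.86,84.91) → (101.53,77.75). Closed: final G1 returns to the first vertex.

**Shape 2** — `<path>` open polyline, stroke `#ff8800` → score (S430, F1998). Machine vertices: (230.60,189.82) → (195.12,84.72) → (149.25,45.84) → (59.65,29.65). Open path.

**Shape 3** — `<path>` cubic bezier, stroke `#000000` → engrave (S147, F2877). Control points (SVG): P0=(183.86,26.43), P1=(158.26,20.01), P2=(166.92,7.95), P3=(145.29,21.30); sampled at t=k/5. Machine vertices: (183.86,172.55) → (172.09,176.83) → (165.45,180.97) → (160.84,183.49) → (155.15,182.89) → (145.29,177.68). Open path.

**Shape 4** — `<path>` rectangle, stroke `#000000` → engrave (S147, F2877). Machine vertices: (40.51,183.69) → (126.81,183.69) → (126.81,140.83) → (40.51,140.83) → (40.51,183.69). Closed: final G1 returns to the first vertex.

**Shape 5** — `<circle>` circle, stroke `#000000` → engrave (S147, F2877). Machine vertices: (96.49,34.56) → (92.93,45.53) → (83.60,52.31) → (72.06,52.31) → (62.73,45.53) → (59.17,34.56) → (62.73,23.59) → (72.06,16.81) → (83.60,16.81) → (92.93,23.59) → (96.49,34.56). Closed: final G1 returns to the first vertex.

**Shape 6** — `<polygon>` closed polygon, stroke `#000000` → engrave (S147, F2877). Machine vertices: (127.23,184.49) → (298.34,155.22) → (186.24,146.99) → (127.23,184.49). Closed: final G1 returns to the first vertex.

(Gcodetools for Inkscape — laser output)
G21
G90
G0 X101.53 Y77.75
M3 S430
G1 X112.76 Y152.71 F1998
G1 X255.88 Y127.04
G1 X8.20 Y73.04
G1 X10.55 Y80.56
G1 X33.86 Y84.91
G1 X101.53 Y77.75
G0 X230.60 Y189.82
M3 S430
G1 X195.12 Y84.72 F1998
G1 X149.25 Y45.84
G1 X59.65 Y29.65
G0 X183.86 Y172.55
M3 S147
G1 X172.09 Y176.83 F2877
G1 X165.45 Y180.97
G1 X160.84 Y183.49
G1 X155.15 Y182.89
G1 X145.29 Y177.68
G0 X40.51 Y183.69
M3 S147
G1 X126.81 Y183.69 F2877
G1 X126.81 Y140.83
G1 X40.51 Y140.83
G1 X40.51 Y183.69
G0 X96.49 Y34.56
M3 S147
G1 X92.93 Y45.53 F2877
G1 X83.60 Y52.31
G1 X72.06 Y52.31
G1 X62.73 Y45.53
G1 X59.17 Y34.56
G1 X62.73 Y23.59
G1 X72.06 Y16.81
G1 X83.60 Y16.81
G1 X92.93 Y23.59
G1 X96.49 Y34.56
G0 X127.23 Y184.49
M3 S147
G1 X298.34 Y155.22 F2877
G1 X186.24 Y146.99
G1 X127.23 Y184.49
M5
G0 X0.00 Y0.00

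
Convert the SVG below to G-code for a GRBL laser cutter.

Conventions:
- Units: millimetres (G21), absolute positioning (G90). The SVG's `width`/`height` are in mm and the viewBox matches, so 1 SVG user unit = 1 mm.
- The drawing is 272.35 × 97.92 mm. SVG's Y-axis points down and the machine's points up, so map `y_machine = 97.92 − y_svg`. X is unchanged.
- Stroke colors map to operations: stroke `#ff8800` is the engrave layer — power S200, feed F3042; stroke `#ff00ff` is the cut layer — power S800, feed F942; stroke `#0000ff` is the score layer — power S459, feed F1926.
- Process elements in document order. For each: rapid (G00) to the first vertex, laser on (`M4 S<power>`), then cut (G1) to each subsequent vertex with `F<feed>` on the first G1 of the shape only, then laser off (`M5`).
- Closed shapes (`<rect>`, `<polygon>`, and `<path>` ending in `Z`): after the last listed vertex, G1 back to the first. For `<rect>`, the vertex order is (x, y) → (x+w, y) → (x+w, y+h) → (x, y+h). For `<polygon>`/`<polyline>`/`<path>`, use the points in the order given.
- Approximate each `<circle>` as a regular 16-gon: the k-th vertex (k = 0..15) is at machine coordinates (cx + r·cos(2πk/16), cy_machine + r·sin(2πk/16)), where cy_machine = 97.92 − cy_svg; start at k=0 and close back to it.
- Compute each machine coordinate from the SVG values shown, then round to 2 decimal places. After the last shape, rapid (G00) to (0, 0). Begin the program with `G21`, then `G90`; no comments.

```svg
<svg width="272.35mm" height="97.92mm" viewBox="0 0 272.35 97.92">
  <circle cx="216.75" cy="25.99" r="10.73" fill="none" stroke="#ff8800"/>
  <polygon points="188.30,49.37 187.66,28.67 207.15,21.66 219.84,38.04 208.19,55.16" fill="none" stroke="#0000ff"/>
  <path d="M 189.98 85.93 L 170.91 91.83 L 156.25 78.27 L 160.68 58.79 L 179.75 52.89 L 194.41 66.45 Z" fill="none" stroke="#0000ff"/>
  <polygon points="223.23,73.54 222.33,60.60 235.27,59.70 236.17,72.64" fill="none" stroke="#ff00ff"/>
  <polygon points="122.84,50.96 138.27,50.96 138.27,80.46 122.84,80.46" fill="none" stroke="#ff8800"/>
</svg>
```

viewBox `0 0 272.35 97.92` with mm width/height → 1 unit = 1 mm. Flip: y_m = 97.92 − y_svg.

**Shape 1** — `<circle>` circle, stroke `#ff8800` → engrave (S200, F3042). Machine vertices: (227.48,71.93) → (226.66,76.04) → (224.34,79.52) → (220.86,81.84) → (216.75,82.66) → (212.64,81.84) → (209.16,79.52) → (206.84,76.04) → (206.02,71.93) → (206.84,67.82) → (209.16,64.34) → (212.64,62.02) → (216.75,61.20) → (220.86,62.02) → (224.34,64.34) → (226.66,67.82) → (227.48,71.93). Closed: final G1 returns to the first vertex.

**Shape 2** — `<polygon>` regular polygon, stroke `#0000ff` → score (S459, F1926). Machine vertices: (188.30,48.55) → (187.66,69.25) → (207.15,76.26) → (219.84,59.88) → (208.19,42.76) → (188.30,48.55). Closed: final G1 returns to the first vertex.

**Shape 3** — `<path>` regular polygon, stroke `#0000ff` → score (S459, F1926). Machine vertices: (189.98,11.99) → (170.91,6.09) → (156.25,19.65) → (160.68,39.13) → (179.75,45.03) → (194.41,31.47) → (189.98,11.99). Closed: final G1 returns to the first vertex.

**Shape 4** — `<polygon>` regular polygon, stroke `#ff00ff` → cut (S800, F942). Machine vertices: (223.23,24.38) → (222.33,37.32) → (235.27,38.22) → (236.17,25.28) → (223.23,24.38). Closed: final G1 returns to the first vertex.

**Shape 5** — `<polygon>` rectangle, stroke `#ff8800` → engrave (S200, F3042). Machine vertices: (122.84,46.96) → (138.27,46.96) → (138.27,17.46) → (122.84,17.46) → (122.84,46.96). Closed: final G1 returns to the first vertex.

G21
G90
G00 X227.48 Y71.93
M4 S200
G1 X226.66 Y76.04 F3042
G1 X224.34 Y79.52
G1 X220.86 Y81.84
G1 X216.75 Y82.66
G1 X212.64 Y81.84
G1 X209.16 Y79.52
G1 X206.84 Y76.04
G1 X206.02 Y71.93
G1 X206.84 Y67.82
G1 X209.16 Y64.34
G1 X212.64 Y62.02
G1 X216.75 Y61.20
G1 X220.86 Y62.02
G1 X224.34 Y64.34
G1 X226.66 Y67.82
G1 X227.48 Y71.93
M5
G00 X188.30 Y48.55
M4 S459
G1 X187.66 Y69.25 F1926
G1 X207.15 Y76.26
G1 X219.84 Y59.88
G1 X208.19 Y42.76
G1 X188.30 Y48.55
M5
G00 X189.98 Y11.99
M4 S459
G1 X170.91 Y6.09 F1926
G1 X156.25 Y19.65
G1 X160.68 Y39.13
G1 X179.75 Y45.03
G1 X194.41 Y31.47
G1 X189.98 Y11.99
M5
G00 X223.23 Y24.38
M4 S800
G1 X222.33 Y37.32 F942
G1 X235.27 Y38.22
G1 X236.17 Y25.28
G1 X223.23 Y24.38
M5
G00 X122.84 Y46.96
M4 S200
G1 X138.27 Y46.96 F3042
G1 X138.27 Y17.46
G1 X122.84 Y17.46
G1 X122.84 Y46.96
M5
G00 X0.00 Y0.00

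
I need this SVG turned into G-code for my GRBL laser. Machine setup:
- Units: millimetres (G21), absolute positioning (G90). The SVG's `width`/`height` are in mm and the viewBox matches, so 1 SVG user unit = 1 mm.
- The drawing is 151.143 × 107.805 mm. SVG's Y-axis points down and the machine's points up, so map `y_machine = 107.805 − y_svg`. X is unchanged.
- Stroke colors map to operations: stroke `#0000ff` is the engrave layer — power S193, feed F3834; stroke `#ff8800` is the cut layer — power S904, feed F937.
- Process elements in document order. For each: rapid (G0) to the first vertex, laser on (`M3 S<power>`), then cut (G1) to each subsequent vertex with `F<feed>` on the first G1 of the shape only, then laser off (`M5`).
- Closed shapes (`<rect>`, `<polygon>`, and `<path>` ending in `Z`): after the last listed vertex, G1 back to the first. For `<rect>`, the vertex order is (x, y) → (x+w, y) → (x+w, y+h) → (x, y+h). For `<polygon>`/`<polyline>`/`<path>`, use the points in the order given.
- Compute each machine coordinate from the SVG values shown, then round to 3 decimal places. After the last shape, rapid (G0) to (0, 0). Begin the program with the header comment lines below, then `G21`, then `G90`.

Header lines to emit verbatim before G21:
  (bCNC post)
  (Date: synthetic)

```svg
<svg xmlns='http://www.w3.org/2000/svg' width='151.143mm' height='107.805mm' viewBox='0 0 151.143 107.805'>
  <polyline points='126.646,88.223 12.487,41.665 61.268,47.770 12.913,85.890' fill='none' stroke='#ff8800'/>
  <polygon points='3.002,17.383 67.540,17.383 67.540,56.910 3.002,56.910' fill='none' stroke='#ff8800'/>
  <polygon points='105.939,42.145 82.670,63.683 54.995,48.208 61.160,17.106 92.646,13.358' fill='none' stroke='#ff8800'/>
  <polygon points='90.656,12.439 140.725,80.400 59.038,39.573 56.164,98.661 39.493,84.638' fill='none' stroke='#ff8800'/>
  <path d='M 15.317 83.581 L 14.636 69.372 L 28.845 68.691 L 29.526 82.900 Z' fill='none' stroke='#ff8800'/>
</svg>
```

1 u = 1 mm; y_m = 107.805 − y.

[1] `<polyline>` open polyline, #ff8800→cut S904 F937: (126.646,19.582) → (12.487,66.140) → (61.268,60.035) → (12.913,21.915)

[2] `<polygon>` rectangle, #ff8800→cut S904 F937: (3.002,90.422) → (67.540,90.422) → (67.540,50.895) → (3.002,50.895) → (3.002,90.422) (closed)

[3] `<polygon>` regular polygon, #ff8800→cut S904 F937: (105.939,65.660) → (82.670,44.122) → (54.995,59.597) → (61.160,90.699) → (92.646,94.447) → (105.939,65.660) (closed)

[4] `<polygon>` closed polygon, #ff8800→cut S904 F937: (90.656,95.366) → (140.725,27.405) → (59.038,68.232) → (56.164,9.144) → (39.493,23.167) → (90.656,95.366) (closed)

[5] `<path>` regular polygon, #ff8800→cut S904 F937: (15.317,24.224) → (14.636,38.433) → (28.845,39.114) → (29.526,24.905) → (15.317,24.224) (closed)

(bCNC post)
(Date: synthetic)
G21
G90
G0 X126.646 Y19.582
M3 S904
G1 X12.487 Y66.140 F937
G1 X61.268 Y60.035
G1 X12.913 Y21.915
M5
G0 X3.002 Y90.422
M3 S904
G1 X67.540 Y90.422 F937
G1 X67.540 Y50.895
G1 X3.002 Y50.895
G1 X3.002 Y90.422
M5
G0 X105.939 Y65.660
M3 S904
G1 X82.670 Y44.122 F937
G1 X54.995 Y59.597
G1 X61.160 Y90.699
G1 X92.646 Y94.447
G1 X105.939 Y65.660
M5
G0 X90.656 Y95.366
M3 S904
G1 X140.725 Y27.405 F937
G1 X59.038 Y68.232
G1 X56.164 Y9.144
G1 X39.493 Y23.167
G1 X90.656 Y95.366
M5
G0 X15.317 Y24.224
M3 S904
G1 X14.636 Y38.433 F937
G1 X28.845 Y39.114
G1 X29.526 Y24.905
G1 X15.317 Y24.224
M5
G0 X0.000 Y0.000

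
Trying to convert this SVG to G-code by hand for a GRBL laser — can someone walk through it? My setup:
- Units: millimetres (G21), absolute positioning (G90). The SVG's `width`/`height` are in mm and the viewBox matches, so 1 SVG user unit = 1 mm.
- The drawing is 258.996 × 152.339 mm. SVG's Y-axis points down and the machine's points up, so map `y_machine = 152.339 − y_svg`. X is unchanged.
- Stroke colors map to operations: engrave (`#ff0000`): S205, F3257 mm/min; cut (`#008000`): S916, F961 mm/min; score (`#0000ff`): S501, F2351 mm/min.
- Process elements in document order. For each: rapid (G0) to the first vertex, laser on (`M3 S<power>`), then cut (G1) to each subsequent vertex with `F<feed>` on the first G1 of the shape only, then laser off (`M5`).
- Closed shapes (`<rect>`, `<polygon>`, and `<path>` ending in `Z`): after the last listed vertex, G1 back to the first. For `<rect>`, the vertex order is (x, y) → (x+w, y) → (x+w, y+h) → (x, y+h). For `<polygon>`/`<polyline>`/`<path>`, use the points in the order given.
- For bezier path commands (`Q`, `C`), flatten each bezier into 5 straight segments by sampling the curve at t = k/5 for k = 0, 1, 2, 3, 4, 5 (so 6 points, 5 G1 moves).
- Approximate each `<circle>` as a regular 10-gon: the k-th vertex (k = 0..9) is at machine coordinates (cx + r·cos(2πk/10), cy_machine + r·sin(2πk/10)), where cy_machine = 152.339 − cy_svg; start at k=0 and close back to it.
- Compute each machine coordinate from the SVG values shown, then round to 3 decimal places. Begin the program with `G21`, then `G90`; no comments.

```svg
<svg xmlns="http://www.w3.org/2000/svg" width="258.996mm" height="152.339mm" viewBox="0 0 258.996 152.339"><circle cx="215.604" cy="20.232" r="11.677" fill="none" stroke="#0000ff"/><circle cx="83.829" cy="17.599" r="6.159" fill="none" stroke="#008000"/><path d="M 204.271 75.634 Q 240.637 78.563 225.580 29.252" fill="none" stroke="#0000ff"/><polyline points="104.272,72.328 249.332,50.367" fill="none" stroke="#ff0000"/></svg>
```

viewBox `0 0 258.996 152.339` with mm width/height → 1 unit = 1 mm. Flip: y_m = 152.339 − y_svg.

**Shape 1** — `<circle>` circle, stroke `#0000ff` → score (S501, F2351). Machine vertices: (227.281,132.107) → (225.051,138.971) → (219.212,143.212) → (211.996,143.212) → (206.157,138.971) → (203.927,132.107) → (206.157,125.243) → (211.996,121.002) → (219.212,121.002) → (225.051,125.243) → (227.281,132.107). Closed: final G1 returns to the first vertex.

**Shape 2** — `<circle>` circle, stroke `#008000` → cut (S916, F961). Machine vertices: (89.988,134.740) → (88.812,138.360) → (85.732,140.598) → (81.926,140.598) → (78.846,138.360) → (77.670,134.740) → (78.846,131.120) → (81.926,128.882) → (85.732,128.882) → (88.812,131.120) → (89.988,134.740). Closed: final G1 returns to the first vertex.

**Shape 3** — `<path>` quadratic bezier, stroke `#0000ff` → score (S501, F2351). Control points (SVG): P0=(204.271,75.634), P1=(240.637,78.563), P2=(225.580,29.252); sampled at t=k/5. Machine vertices: (204.271,76.705) → (216.760,77.623) → (225.136,82.720) → (229.398,91.997) → (229.546,105.452) → (225.580,123.087). Open path.

**Shape 4** — `<polyline>` line segment, stroke `#ff0000` → engrave (S205, F3257). Machine vertices: (104.272,80.011) → (249.332,101.972). Open path.

G21
G90
G0 X227.281 Y132.107
M3 S501
G1 X225.051 Y138.971 F2351
G1 X219.212 Y143.212
G1 X211.996 Y143.212
G1 X206.157 Y138.971
G1 X203.927 Y132.107
G1 X206.157 Y125.243
G1 X211.996 Y121.002
G1 X219.212 Y121.002
G1 X225.051 Y125.243
G1 X227.281 Y132.107
M5
G0 X89.988 Y134.740
M3 S916
G1 X88.812 Y138.360 F961
G1 X85.732 Y140.598
G1 X81.926 Y140.598
G1 X78.846 Y138.360
G1 X77.670 Y134.740
G1 X78.846 Y131.120
G1 X81.926 Y128.882
G1 X85.732 Y128.882
G1 X88.812 Y131.120
G1 X89.988 Y134.740
M5
G0 X204.271 Y76.705
M3 S501
G1 X216.760 Y77.623 F2351
G1 X225.136 Y82.720
G1 X229.398 Y91.997
G1 X229.546 Y105.452
G1 X225.580 Y123.087
M5
G0 X104.272 Y80.011
M3 S205
G1 X249.332 Y101.972 F3257
M5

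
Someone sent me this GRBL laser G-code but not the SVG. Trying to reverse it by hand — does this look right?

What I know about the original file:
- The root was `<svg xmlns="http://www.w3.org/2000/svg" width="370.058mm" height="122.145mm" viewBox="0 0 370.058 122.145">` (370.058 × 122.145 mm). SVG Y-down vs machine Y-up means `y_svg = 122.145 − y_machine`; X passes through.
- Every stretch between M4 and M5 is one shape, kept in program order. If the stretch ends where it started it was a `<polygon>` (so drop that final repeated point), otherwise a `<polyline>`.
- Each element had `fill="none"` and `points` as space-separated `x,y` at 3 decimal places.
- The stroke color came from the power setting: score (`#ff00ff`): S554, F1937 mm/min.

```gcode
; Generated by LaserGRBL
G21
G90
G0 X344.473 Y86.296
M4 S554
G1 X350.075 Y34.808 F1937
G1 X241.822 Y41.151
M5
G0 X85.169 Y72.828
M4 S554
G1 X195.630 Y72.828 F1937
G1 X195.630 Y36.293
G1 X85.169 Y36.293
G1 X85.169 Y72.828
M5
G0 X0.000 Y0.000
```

Each laser-on run becomes one SVG element. Flip Y back into SVG space with y_svg = 122.145 − y_machine. Every run uses S554, so all elements get stroke `#ff00ff` (score).

Run 1: The run is open, so emit a `<polyline>` with points (Y-flipped): 344.473,35.849 350.075,87.337 241.822,80.994.

Run 2: The run returns to its start, so emit a `<polygon>` with points (Y-flipped): 85.169,49.317 195.630,49.317 195.630,85.852 85.169,85.852.

<svg xmlns="http://www.w3.org/2000/svg" width="370.058mm" height="122.145mm" viewBox="0 0 370.058 122.145">
  <polyline points="344.473,35.849 350.075,87.337 241.822,80.994" fill="none" stroke="#ff00ff"/>
  <polygon points="85.169,49.317 195.630,49.317 195.630,85.852 85.169,85.852" fill="none" stroke="#ff00ff"/>
</svg>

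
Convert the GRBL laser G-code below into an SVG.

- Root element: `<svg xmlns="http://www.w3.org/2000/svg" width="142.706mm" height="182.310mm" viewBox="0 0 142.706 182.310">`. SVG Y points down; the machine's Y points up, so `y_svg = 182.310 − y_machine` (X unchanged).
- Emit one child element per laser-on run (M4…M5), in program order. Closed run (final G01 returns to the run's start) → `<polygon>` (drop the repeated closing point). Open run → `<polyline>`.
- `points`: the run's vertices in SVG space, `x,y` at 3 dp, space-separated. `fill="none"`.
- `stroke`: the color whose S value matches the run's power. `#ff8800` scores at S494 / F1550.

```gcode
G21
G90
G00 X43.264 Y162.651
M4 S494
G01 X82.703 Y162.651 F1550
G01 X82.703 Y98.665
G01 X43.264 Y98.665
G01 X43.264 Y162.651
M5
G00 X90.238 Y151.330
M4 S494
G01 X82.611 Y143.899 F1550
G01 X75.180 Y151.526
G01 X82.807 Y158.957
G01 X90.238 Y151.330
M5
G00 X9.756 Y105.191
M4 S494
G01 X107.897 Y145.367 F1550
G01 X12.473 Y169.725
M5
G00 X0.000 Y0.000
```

Machine Y-up, SVG Y-down with viewBox height 182.310, so y_svg = 182.310 − y_machine; X carries over. Every run uses S494, so all elements get stroke `#ff8800` (score).

Run 1: The run returns to its start, so emit a `<polygon>` with points (Y-flipped): 43.264,19.659 82.703,19.659 82.703,83.645 43.264,83.645.

Run 2: The run returns to its start, so emit a `<polygon>` with points (Y-flipped): 90.238,30.980 82.611,38.411 75.180,30.784 82.807,23.353.

Run 3: The run is open, so emit a `<polyline>` with points (Y-flipped): 9.756,77.119 107.897,36.943 12.473,12.585.

<svg xmlns="http://www.w3.org/2000/svg" width="142.706mm" height="182.310mm" viewBox="0 0 142.706 182.310">
  <polygon points="43.264,19.659 82.703,19.659 82.703,83.645 43.264,83.645" fill="none" stroke="#ff8800"/>
  <polygon points="90.238,30.980 82.611,38.411 75.180,30.784 82.807,23.353" fill="none" stroke="#ff8800"/>
  <polyline points="9.756,77.119 107.897,36.943 12.473,12.585" fill="none" stroke="#ff8800"/>
</svg>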